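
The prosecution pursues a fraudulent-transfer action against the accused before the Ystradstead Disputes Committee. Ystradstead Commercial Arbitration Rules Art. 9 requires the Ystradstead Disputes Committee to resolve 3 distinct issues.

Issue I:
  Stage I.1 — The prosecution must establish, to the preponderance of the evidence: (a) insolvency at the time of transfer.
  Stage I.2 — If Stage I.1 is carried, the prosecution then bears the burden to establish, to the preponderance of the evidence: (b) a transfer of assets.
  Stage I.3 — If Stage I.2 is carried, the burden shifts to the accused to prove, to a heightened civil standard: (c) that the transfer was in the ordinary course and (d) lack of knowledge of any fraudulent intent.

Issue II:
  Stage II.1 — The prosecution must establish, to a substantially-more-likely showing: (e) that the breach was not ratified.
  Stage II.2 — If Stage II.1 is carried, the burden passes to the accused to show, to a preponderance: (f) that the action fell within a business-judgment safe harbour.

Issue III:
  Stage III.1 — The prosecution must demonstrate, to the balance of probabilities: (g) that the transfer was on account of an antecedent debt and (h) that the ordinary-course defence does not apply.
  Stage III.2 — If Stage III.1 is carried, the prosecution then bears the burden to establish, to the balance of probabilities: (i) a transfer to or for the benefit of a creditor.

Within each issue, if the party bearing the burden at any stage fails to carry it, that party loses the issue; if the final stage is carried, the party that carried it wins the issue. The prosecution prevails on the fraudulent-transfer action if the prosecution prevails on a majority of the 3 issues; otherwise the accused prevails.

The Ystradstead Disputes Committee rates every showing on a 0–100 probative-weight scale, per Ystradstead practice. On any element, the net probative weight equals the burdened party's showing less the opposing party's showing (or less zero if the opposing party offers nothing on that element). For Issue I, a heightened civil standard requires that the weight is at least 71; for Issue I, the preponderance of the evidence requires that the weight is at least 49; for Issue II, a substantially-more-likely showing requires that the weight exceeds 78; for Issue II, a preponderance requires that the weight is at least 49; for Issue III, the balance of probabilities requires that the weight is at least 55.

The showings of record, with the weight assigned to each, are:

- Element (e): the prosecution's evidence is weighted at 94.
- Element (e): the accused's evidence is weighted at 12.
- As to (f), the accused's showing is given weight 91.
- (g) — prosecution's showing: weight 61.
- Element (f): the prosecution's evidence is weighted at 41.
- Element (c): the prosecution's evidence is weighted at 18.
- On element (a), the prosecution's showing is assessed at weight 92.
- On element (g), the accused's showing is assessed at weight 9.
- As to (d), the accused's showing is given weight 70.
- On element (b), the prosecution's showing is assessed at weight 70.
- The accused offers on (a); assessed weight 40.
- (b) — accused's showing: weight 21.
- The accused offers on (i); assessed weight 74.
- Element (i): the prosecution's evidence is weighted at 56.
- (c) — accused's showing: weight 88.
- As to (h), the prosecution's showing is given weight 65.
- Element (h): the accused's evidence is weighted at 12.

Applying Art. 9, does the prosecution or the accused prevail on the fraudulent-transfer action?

accused

— Issue I —
At Stage I.1 the prosecution must meet the preponderance of the evidence (weight is at least 49): on (a) the weight is 92 less the opposing 40 gives net 52, ≥ 49, so (a) meets the standard.
  Stage I.1 is satisfied; the prosecution continues to bear the burden.
At Stage I.2 the prosecution must meet the preponderance of the evidence (weight is at least 49): on (b) the weight is 70 less the opposing 21 gives net 49, which does reach 49, so (b) meets the standard.
  Stage I.2 is satisfied; the onus moves to the accused.
At Stage I.3 the accused must meet a heightened civil standard (weight is at least 71): on (c) the weight is 88 less the opposing 18 gives net 70, which does not reach 71, so (c) does not meet the standard; on (d) the weight is 70, which does not reach 71, so (d) does not meet the standard.
  Not every element is met, so the accused fails to carry Stage I.3.
The analysis ends at Stage I.3; the prosecution prevails on this issue.
— Issue II —
Stage II.1 — burden on prosecution; standard: a substantially-more-likely showing (weight exceeds 78).
    (e): 94 − 12 = 82 > 78 [met]
  Stage II.1 is satisfied; the onus moves to the accused.
Stage II.2 — burden on accused; standard: a preponderance (weight is at least 49).
    (f): 91 − 41 = 50 ≥ 49 [met]
  All elements met at the final stage.
Every stage carried; the accused prevails on this issue.
— Issue III —
At Stage III.1 the prosecution must meet the balance of probabilities (weight is at least 55): on (g) the weight is 61 less the opposing 9 gives net 52, < 55, so (g) does not meet the standard; on (h) the weight is 65 less the opposing 12 gives net 53, < 55, so (h) does not meet the standard.
  Not every element is met, so the prosecution fails to carry Stage III.1.
So the accused prevails on this issue.
Per-issue: Issue I → prosecution; Issue II → accused; Issue III → accused. The prosecution must prevail on a majority of issues; overall, the accused prevails.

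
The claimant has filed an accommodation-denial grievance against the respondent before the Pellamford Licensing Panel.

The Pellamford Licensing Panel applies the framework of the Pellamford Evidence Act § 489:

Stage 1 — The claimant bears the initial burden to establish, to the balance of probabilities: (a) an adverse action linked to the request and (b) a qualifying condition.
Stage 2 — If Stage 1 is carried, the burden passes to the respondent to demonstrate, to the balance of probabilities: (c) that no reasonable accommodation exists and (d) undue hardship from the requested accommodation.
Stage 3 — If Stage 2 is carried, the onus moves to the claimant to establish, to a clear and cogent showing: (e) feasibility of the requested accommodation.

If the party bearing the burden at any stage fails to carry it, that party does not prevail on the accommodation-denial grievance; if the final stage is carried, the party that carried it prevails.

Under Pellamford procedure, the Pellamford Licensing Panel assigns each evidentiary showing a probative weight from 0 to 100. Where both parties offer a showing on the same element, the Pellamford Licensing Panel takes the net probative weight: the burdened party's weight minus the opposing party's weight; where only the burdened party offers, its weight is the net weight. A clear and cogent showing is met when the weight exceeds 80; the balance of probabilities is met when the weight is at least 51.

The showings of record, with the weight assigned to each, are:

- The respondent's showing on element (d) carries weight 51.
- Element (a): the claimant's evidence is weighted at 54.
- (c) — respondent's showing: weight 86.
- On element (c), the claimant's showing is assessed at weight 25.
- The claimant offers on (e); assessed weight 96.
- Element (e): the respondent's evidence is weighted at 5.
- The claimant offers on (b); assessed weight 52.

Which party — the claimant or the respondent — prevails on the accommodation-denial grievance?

claimant

At Stage 1 the claimant must meet the balance of probabilities (weight is at least 51): on (a) the weight is 54, ≥ 51, so (a) meets the standard; on (b) the weight is 52, which does reach 51, so (b) meets the standard.
  Stage 1 is satisfied; the onus moves to the respondent.
At Stage 2 the respondent must meet the balance of probabilities (weight is at least 51): on (c) the weight is 86 less the opposing 25 gives net 61, which does reach 51, so (c) meets the standard; on (d) the weight is 51, ≥ 51, so (d) meets the standard.
  The respondent carries Stage 2; the claimant now bears the burden.
At Stage 3 the claimant must meet a clear and cogent showing (weight exceeds 80): on (e) the weight is 96 less the opposing 5 gives net 91, > 80, so (e) meets the standard.
  The claimant carries the last stage.
Every stage carried; the claimant prevails.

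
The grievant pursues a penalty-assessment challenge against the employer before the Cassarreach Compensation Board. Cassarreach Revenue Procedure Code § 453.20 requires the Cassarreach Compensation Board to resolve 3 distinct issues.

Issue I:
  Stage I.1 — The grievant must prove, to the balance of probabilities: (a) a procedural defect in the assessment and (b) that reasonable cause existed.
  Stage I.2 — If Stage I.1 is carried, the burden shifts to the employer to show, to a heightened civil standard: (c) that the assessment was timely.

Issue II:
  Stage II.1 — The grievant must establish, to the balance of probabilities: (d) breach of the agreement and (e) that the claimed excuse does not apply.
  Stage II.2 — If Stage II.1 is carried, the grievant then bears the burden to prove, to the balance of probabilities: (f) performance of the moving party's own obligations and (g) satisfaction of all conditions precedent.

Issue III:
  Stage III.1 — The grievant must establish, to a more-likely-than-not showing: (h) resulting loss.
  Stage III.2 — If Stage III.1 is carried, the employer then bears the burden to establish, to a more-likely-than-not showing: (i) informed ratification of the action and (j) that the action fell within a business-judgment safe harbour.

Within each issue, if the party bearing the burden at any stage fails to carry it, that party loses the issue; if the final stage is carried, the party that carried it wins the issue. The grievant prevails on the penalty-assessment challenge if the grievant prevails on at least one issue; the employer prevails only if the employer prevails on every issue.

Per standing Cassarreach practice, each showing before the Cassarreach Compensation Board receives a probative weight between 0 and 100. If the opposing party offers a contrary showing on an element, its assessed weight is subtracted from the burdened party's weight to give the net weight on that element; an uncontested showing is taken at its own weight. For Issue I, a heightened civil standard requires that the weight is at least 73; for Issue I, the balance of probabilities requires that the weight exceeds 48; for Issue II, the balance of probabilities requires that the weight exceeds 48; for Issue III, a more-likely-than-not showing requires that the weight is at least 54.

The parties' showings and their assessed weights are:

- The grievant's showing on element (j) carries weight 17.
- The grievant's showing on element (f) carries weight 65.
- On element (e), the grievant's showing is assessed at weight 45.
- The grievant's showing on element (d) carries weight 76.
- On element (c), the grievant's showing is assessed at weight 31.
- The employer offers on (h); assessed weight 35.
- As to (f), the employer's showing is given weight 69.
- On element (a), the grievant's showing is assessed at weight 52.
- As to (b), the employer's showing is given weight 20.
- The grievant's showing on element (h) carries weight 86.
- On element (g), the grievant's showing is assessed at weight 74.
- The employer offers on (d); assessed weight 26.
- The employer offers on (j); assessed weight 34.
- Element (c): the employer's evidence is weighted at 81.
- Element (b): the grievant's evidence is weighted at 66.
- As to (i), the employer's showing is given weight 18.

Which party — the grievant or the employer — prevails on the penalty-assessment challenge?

employer

— Issue I —
At Stage I.1 the grievant must meet the balance of probabilities (weight exceeds 48): on (a) the weight is 52, > 48, so (a) meets the standard; on (b) the weight is 66 less the opposing 20 gives net 46, which does not exceed 48, so (b) does not meet the standard.
  Stage I.1 not carried; the grievant fails its burden.
The employer prevails on this issue.
— Issue II —
Stage II.1 (grievant, the balance of probabilities, weight exceeds 48): (d) net 76−26=50 > 48 — meets; (e) 45 ≤ 48 — fails.
  Not every element is met, so the grievant fails to carry Stage II.1.
So the employer prevails on this issue.
— Issue III —
Stage III.1 (grievant, a more-likely-than-not showing, weight is at least 54): (h) net 86−35=51 < 54 — fails.
  Stage III.1 not carried; the grievant fails its burden.
The employer prevails on this issue.
Per-issue: Issue I → employer; Issue II → employer; Issue III → employer. The grievant must prevail on at least one issue; overall, the employer prevails.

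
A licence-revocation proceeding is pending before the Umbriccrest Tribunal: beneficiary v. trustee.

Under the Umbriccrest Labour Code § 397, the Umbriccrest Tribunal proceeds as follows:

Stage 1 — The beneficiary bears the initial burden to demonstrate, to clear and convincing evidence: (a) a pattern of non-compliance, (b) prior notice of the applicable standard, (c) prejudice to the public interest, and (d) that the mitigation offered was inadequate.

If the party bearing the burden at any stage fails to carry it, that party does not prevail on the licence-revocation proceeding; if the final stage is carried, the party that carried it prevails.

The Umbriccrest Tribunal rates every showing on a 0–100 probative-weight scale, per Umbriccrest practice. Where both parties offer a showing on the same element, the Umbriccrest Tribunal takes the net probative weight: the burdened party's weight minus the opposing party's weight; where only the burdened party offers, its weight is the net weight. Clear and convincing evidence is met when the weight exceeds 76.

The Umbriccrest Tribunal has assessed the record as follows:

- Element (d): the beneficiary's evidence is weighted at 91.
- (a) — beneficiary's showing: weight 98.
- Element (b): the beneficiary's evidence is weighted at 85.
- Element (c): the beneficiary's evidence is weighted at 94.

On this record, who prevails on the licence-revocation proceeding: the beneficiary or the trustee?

Stage 1 (beneficiary, clear and convincing evidence, weight exceeds 76): (a) 98 > 76 — meets; (b) 85 > 76 — meets; (c) 94 > 76 — meets; (d) 91 > 76 — meets.
  Stage 1 carried; the final stage is satisfied.
Every stage carried; the beneficiary prevails.

beneficiary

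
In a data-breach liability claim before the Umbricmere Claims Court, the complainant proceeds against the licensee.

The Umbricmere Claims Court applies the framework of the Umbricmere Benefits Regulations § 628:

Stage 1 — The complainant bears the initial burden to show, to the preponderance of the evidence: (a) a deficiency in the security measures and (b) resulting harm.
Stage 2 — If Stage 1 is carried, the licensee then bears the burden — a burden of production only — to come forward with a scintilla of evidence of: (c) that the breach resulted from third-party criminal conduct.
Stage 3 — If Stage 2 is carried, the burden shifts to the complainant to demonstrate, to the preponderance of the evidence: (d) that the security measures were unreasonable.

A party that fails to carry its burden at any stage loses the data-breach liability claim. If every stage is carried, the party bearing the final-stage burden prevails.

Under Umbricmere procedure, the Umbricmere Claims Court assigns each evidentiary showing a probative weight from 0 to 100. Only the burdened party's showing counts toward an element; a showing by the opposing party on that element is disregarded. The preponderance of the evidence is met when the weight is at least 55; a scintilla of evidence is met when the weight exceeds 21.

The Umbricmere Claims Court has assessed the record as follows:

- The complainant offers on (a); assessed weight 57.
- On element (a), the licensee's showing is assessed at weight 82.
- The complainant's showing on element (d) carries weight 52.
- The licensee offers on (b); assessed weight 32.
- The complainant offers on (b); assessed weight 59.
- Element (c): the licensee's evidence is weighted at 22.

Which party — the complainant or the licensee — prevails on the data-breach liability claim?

Stage 1 (complainant, the preponderance of the evidence, weight is at least 55): (a) 57 (licensee's 82 disregarded) ≥ 55 — meets; (b) 59 (licensee's 32 disregarded) ≥ 55 — meets.
  Stage 1 carried; the burden shifts to the licensee.
Stage 2 (licensee, a scintilla of evidence, weight exceeds 21): (c) 22 > 21 — meets.
  All elements met. The burden passes to the complainant.
Stage 3 (complainant, the preponderance of the evidence, weight is at least 55): (d) 52 < 55 — fails.
  Not every element is met, so the complainant fails to carry Stage 3.
So the licensee prevails.

licensee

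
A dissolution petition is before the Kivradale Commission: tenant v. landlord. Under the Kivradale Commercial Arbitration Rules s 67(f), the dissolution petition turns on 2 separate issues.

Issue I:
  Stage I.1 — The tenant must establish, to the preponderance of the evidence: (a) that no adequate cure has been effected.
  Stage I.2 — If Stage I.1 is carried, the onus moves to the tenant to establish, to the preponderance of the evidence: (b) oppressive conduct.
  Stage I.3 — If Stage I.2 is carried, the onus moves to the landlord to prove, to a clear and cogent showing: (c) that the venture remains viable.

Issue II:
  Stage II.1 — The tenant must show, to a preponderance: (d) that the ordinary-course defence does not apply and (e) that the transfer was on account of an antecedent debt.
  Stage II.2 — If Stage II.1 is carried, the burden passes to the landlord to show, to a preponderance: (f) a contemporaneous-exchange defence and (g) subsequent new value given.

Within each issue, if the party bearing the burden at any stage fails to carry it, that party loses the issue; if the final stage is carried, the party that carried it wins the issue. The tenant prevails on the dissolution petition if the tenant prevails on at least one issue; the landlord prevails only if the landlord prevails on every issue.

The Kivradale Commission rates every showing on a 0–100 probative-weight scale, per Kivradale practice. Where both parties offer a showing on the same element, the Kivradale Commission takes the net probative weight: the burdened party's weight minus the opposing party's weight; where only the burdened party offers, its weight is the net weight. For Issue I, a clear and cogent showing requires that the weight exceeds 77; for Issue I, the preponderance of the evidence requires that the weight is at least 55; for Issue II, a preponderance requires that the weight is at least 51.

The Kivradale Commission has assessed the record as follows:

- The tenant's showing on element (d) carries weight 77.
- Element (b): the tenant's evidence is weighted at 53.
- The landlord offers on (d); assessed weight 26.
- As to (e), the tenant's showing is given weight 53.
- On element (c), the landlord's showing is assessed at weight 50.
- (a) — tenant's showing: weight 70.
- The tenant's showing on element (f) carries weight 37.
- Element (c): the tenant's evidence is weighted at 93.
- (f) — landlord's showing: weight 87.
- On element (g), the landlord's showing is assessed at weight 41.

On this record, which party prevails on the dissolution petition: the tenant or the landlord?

tenant

— Issue I —
Stage I.1 (tenant, the preponderance of the evidence, weight is at least 55): (a) 70 ≥ 55 — meets.
  Stage I.1 is satisfied; the tenant continues to bear the burden.
Stage I.2 (tenant, the preponderance of the evidence, weight is at least 55): (b) 53 < 55 — fails.
  The tenant does not carry Stage I.2.
So the landlord prevails on this issue.
— Issue II —
At Stage II.1 the tenant must meet a preponderance (weight is at least 51): on (d) the weight is 77 less the opposing 26 gives net 51, ≥ 51, so (d) meets the standard; on (e) the weight is 53, which does reach 51, so (e) meets the standard.
  All elements met. The burden passes to the landlord.
At Stage II.2 the landlord must meet a preponderance (weight is at least 51): on (f) the weight is 87 less the opposing 37 gives net 50, which does not reach 51, so (f) does not meet the standard; on (g) the weight is 41, which does not reach 51, so (g) does not meet the standard.
  The landlord does not carry Stage II.2.
So the tenant prevails on this issue.
Per-issue: Issue I → landlord; Issue II → tenant. The tenant must prevail on at least one issue; overall, the tenant prevails.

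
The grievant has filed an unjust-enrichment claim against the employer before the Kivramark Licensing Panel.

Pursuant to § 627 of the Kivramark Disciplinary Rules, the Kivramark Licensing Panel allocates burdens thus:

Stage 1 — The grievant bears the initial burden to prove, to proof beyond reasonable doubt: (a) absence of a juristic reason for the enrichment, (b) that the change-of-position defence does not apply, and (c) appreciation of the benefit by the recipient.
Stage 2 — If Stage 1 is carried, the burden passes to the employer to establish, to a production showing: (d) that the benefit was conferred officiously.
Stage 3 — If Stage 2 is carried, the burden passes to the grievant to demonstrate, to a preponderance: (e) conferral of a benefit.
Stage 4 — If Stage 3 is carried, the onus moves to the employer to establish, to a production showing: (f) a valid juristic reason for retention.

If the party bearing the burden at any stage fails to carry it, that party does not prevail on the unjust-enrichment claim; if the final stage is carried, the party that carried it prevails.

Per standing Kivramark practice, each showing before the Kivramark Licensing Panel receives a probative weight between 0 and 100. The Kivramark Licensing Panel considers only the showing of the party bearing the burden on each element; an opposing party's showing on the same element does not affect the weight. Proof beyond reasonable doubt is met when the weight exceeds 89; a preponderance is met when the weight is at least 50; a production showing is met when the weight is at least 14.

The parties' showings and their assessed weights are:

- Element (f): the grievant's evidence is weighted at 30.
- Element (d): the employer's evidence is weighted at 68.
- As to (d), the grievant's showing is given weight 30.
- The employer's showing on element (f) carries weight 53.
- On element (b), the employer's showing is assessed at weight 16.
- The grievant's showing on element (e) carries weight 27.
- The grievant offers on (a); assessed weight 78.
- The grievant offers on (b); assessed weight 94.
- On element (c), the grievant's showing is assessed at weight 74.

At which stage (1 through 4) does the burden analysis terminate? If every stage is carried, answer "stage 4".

At Stage 1 the grievant must meet proof beyond reasonable doubt (weight exceeds 89): on (a) the weight is 78, which does not exceed 89, so (a) does not meet the standard; on (b) the weight is 94 (the employer's 16 is given no effect), which does exceed 89, so (b) meets the standard; on (c) the weight is 74, which does not exceed 89, so (c) does not meet the standard.
  Stage 1 not carried; the grievant fails its burden.
So the employer prevails.

stage 1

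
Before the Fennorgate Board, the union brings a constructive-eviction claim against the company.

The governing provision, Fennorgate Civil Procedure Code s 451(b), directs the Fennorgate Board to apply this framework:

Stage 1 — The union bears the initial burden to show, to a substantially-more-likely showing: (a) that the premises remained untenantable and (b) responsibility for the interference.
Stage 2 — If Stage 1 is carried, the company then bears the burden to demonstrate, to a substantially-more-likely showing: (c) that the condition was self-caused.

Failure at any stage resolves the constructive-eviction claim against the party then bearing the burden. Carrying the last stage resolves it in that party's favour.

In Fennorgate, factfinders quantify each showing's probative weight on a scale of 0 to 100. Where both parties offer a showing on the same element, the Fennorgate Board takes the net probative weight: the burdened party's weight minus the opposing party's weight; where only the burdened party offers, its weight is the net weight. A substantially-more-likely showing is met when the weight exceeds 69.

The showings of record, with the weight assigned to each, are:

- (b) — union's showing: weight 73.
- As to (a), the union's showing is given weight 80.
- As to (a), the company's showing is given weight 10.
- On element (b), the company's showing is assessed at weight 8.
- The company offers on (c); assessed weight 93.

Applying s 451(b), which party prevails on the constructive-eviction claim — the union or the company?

company

Stage 1 — burden on union; standard: a substantially-more-likely showing (weight exceeds 69).
    (a): 80 − 10 = 70 > 69 [met]
    (b): 73 − 8 = 65 ≤ 69 [not met]
  Not every element is met, so the union fails to carry Stage 1.
The analysis ends at Stage 1; the company prevails.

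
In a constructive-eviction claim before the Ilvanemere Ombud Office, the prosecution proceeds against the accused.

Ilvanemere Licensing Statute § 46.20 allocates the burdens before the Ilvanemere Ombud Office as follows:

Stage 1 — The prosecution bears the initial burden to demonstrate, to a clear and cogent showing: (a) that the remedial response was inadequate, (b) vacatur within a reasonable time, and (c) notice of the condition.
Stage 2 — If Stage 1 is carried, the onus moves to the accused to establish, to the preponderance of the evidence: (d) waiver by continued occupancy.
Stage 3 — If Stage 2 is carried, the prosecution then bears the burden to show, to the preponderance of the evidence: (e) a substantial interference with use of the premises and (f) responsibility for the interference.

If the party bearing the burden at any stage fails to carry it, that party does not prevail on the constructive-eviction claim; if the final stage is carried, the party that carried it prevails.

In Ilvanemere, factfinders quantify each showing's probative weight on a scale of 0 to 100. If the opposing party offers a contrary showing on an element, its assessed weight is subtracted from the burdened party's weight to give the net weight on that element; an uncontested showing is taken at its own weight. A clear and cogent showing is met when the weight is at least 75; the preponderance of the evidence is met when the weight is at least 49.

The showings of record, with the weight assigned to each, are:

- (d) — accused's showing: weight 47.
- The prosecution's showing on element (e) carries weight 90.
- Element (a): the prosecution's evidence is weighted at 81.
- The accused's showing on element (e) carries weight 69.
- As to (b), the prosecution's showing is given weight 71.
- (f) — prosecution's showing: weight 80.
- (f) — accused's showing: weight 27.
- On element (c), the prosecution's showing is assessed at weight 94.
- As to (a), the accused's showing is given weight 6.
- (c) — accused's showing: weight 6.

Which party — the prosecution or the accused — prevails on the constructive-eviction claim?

At Stage 1 the prosecution must meet a clear and cogent showing (weight is at least 75): on (a) the weight is 81 less the opposing 6 gives net 75, which does reach 75, so (a) meets the standard; on (b) the weight is 71, < 75, so (b) does not meet the standard; on (c) the weight is 94 less the opposing 6 gives net 88, ≥ 75, so (c) meets the standard.
  The prosecution does not carry Stage 1.
The analysis ends at Stage 1; the accused prevails.

accused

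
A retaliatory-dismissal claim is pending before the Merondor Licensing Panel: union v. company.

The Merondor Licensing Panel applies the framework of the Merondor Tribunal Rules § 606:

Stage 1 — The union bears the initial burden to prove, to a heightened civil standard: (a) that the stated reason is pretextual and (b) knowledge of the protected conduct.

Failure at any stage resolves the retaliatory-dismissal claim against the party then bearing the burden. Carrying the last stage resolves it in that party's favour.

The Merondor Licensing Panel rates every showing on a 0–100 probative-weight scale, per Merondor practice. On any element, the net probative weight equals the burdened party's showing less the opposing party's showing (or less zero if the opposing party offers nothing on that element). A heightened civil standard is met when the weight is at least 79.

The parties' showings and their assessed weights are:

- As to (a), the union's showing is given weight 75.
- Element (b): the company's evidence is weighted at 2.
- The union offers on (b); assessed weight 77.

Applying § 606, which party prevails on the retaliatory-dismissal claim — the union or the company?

Stage 1 — burden on union; standard: a heightened civil standard (weight is at least 79).
    (a): 75 < 79 [not met]
    (b): 77 − 2 = 75 < 79 [not met]
  Not every element is met, so the union fails to carry Stage 1.
So the company prevails.

company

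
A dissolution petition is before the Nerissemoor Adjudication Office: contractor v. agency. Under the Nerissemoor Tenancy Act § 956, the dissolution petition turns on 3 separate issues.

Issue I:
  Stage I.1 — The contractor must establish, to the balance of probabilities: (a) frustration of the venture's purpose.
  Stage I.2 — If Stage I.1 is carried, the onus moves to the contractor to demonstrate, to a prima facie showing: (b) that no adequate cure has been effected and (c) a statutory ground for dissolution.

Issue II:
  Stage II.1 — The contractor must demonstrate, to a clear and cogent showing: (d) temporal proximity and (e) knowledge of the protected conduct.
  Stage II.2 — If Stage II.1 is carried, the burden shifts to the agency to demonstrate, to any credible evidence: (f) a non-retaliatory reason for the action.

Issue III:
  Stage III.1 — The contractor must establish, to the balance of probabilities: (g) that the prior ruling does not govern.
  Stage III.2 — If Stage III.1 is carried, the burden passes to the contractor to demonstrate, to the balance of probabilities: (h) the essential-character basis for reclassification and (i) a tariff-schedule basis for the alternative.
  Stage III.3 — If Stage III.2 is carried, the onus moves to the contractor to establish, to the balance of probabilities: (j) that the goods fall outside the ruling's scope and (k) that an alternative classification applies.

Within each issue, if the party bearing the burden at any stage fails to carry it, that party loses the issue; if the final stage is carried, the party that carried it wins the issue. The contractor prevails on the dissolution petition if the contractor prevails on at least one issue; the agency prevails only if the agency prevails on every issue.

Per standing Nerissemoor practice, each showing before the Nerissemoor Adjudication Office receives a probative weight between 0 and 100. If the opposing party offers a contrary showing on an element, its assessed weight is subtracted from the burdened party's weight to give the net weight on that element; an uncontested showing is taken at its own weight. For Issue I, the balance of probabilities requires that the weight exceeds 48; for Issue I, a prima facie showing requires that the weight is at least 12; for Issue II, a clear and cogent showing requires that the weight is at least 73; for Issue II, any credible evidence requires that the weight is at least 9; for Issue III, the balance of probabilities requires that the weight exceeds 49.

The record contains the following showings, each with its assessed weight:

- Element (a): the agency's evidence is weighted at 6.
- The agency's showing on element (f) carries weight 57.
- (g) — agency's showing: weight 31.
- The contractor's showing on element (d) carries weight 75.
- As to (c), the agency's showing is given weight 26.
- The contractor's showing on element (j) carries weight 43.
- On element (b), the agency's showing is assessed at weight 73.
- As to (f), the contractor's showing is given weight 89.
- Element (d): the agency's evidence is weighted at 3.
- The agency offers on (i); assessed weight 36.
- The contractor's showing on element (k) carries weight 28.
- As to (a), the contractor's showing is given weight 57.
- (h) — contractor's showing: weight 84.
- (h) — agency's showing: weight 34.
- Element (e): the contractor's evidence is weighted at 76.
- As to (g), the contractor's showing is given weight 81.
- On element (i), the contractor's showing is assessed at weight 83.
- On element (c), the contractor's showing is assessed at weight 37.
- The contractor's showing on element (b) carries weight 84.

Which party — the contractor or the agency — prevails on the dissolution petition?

— Issue I —
Stage I.1 — burden on contractor; standard: the balance of probabilities (weight exceeds 48).
    (a): 57 − 6 = 51 > 48 [met]
  Stage I.1 is satisfied; the contractor continues to bear the burden.
Stage I.2 — burden on contractor; standard: a prima facie showing (weight is at least 12).
    (b): 84 − 73 = 11 < 12 [not met]
    (c): 37 − 26 = 11 < 12 [not met]
  Not every element is met, so the contractor fails to carry Stage I.2.
So the agency prevails on this issue.
— Issue II —
Stage II.1 — burden on contractor; standard: a clear and cogent showing (weight is at least 73).
    (d): 75 − 3 = 72 < 73 [not met]
    (e): 76 ≥ 73 [met]
  The contractor does not carry Stage II.1.
So the agency prevails on this issue.
— Issue III —
Stage III.1 (contractor, the balance of probabilities, weight exceeds 49): (g) net 81−31=50 > 49 — meets.
  All elements met. The contractor retains the burden for Stage III.2.
Stage III.2 (contractor, the balance of probabilities, weight exceeds 49): (h) net 84−34=50 > 49 — meets; (i) net 83−36=47 ≤ 49 — fails.
  Not every element is met, so the contractor fails to carry Stage III.2.
So the agency prevails on this issue.
Per-issue: Issue I → agency; Issue II → agency; Issue III → agency. The contractor must prevail on at least one issue; overall, the agency prevails.

agency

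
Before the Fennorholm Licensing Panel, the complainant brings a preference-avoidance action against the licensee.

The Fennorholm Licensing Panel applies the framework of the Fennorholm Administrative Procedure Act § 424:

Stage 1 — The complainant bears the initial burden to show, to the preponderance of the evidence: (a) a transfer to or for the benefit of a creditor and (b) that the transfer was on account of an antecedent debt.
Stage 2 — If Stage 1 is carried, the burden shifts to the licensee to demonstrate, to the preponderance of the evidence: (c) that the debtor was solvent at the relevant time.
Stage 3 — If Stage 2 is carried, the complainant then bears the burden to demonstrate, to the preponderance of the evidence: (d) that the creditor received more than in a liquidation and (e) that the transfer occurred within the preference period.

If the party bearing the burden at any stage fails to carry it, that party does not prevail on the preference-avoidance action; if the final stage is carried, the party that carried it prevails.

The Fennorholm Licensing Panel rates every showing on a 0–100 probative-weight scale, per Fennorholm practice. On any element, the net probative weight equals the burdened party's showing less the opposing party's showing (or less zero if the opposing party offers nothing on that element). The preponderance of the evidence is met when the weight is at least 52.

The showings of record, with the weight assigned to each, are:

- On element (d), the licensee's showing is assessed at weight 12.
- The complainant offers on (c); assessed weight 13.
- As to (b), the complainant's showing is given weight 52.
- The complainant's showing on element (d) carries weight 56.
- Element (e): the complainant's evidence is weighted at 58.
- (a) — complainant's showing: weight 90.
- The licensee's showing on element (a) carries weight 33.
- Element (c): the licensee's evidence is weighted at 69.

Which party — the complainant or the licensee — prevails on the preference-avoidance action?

At Stage 1 the complainant must meet the preponderance of the evidence (weight is at least 52): on (a) the weight is 90 less the opposing 33 gives net 57, which does reach 52, so (a) meets the standard; on (b) the weight is 52, ≥ 52, so (b) meets the standard.
  The complainant carries Stage 1; the licensee now bears the burden.
At Stage 2 the licensee must meet the preponderance of the evidence (weight is at least 52): on (c) the weight is 69 less the opposing 13 gives net 56, which does reach 52, so (c) meets the standard.
  All elements met. The burden passes to the complainant.
At Stage 3 the complainant must meet the preponderance of the evidence (weight is at least 52): on (d) the weight is 56 less the opposing 12 gives net 44, < 52, so (d) does not meet the standard; on (e) the weight is 58, ≥ 52, so (e) meets the standard.
  The complainant does not carry Stage 3.
So the licensee prevails.

licensee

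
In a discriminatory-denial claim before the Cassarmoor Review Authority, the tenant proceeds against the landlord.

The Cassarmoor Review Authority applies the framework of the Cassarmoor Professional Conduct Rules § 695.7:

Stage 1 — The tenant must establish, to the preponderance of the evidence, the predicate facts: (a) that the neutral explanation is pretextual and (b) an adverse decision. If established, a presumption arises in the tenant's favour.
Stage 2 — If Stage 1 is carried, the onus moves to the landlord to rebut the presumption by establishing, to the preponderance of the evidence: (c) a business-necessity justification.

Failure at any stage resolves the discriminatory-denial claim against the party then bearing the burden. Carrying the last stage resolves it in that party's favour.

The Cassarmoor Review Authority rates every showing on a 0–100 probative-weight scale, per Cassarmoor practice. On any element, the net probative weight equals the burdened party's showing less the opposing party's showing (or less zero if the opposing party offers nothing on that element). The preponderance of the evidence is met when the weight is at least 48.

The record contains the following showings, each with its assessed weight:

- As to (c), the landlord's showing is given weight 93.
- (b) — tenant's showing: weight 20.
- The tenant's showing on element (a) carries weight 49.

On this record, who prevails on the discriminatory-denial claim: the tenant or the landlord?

At Stage 1 the tenant must meet the preponderance of the evidence (weight is at least 48): on (a) the weight is 49, which does reach 48, so (a) meets the standard; on (b) the weight is 20, which does not reach 48, so (b) does not meet the standard.
  Not every element is met, so the tenant fails to carry Stage 1.
So the landlord prevails.

landlord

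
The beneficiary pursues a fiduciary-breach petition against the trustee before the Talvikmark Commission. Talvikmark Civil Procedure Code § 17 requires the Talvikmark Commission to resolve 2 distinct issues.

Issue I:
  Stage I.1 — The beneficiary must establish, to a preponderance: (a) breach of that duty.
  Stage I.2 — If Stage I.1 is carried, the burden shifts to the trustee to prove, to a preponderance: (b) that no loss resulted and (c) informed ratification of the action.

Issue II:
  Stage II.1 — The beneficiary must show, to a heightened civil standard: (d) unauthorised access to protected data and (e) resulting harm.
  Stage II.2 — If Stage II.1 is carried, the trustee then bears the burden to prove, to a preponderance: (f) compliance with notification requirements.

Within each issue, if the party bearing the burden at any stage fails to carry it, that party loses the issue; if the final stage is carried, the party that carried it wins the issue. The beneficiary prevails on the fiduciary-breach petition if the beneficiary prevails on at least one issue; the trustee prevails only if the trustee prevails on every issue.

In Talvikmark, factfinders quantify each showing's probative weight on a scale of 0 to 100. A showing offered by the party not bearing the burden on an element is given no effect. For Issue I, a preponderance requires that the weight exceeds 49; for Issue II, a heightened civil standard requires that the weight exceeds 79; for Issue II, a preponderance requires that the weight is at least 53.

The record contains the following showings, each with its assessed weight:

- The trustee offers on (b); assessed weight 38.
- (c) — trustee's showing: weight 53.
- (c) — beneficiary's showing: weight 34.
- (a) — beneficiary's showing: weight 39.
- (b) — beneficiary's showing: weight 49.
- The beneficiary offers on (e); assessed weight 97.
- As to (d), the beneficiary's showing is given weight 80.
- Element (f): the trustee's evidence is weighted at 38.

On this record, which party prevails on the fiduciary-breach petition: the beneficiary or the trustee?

beneficiary

— Issue I —
Stage I.1 — burden on beneficiary; standard: a preponderance (weight exceeds 49).
    (a): 39 ≤ 49 [not met]
  The beneficiary does not carry Stage I.1.
The analysis ends at Stage I.1; the trustee prevails on this issue.
— Issue II —
Stage II.1 — burden on beneficiary; standard: a heightened civil standard (weight exceeds 79).
    (d): 80 > 79 [met]
    (e): 97 > 79 [met]
  Stage II.1 carried; the burden shifts to the trustee.
Stage II.2 — burden on trustee; standard: a preponderance (weight is at least 53).
    (f): 38 < 53 [not met]
  The trustee does not carry Stage II.2.
So the beneficiary prevails on this issue.
Per-issue: Issue I → trustee; Issue II → beneficiary. The beneficiary must prevail on at least one issue; overall, the beneficiary prevails.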